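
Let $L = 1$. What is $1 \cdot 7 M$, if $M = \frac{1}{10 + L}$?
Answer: $\frac{7}{11} \approx 0.63636$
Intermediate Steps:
$M = \frac{1}{11}$ ($M = \frac{1}{10 + 1} = \frac{1}{11} \approx 0.090909$)
$1 \cdot 7 M = 1 \cdot 7 \cdot \frac{1}{11} = 7 \cdot \frac{1}{11} = \frac{7}{11}$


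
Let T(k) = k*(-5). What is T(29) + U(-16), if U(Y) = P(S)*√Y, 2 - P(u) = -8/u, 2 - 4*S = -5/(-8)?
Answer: -145 + 1112*I/11 ≈ -145.0 + 101.09*I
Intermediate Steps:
S = 11/32 (S = ½ - (-5)/(4*(-8)) = ½ - (-5)*(-1)/(4*8) = ½ - ¼*5/8 = ½ - 5/32 = 11/32 ≈ 0.34375)
P(u) = 2 + 8/u (P(u) = 2 - (-8)/u = 2 + 8/u)
U(Y) = 278*√Y/11 (U(Y) = (2 + 8/(11/32))*√Y = (2 + 8*(32/11))*√Y = (2 + 256/11)*√Y = 278*√Y/11)
T(k) = -5*k
T(29) + U(-16) = -5*29 + 278*√(-16)/11 = -145 + 278*(4*I)/11 = -145 + 1112*I/11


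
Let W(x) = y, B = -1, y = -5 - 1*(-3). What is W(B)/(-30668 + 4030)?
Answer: 1/13319 ≈ 7.5081e-5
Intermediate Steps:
y = -2 (y = -5 + 3 = -2)
W(x) = -2
W(B)/(-30668 + 4030) = -2/(-30668 + 4030) = -2/(-26638) = -2*(-1/26638) = 1/13319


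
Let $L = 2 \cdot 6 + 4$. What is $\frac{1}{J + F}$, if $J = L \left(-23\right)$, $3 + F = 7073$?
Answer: $\frac{1}{6702} \approx 0.00014921$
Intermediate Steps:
$L = 16$ ($L = 12 + 4 = 16$)
$F = 7070$ ($F = -3 + 7073 = 7070$)
$J = -368$ ($J = 16 \left(-23\right) = -368$)
$\frac{1}{J + F} = \frac{1}{-368 + 7070} = \frac{1}{6702}$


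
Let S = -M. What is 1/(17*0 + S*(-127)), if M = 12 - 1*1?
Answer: 1/1397 ≈ 0.00071582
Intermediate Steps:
M = 11 (M = 12 - 1 = 11)
S = -11 (S = -1*11 = -11)
1/(17*0 + S*(-127)) = 1/(17*0 - 11*(-127)) = 1/(0 + 1397) = 1/1397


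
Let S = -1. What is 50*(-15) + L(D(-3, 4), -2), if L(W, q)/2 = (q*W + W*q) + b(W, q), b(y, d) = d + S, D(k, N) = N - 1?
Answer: -780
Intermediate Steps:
D(k, N) = -1 + N
b(y, d) = -1 + d (b(y, d) = d - 1 = -1 + d)
L(W, q) = -2 + 2*q + 4*W*q (L(W, q) = 2*((q*W + W*q) + (-1 + q)) = 2*((W*q + W*q) + (-1 + q)) = 2*(2*W*q + (-1 + q)) = 2*(-1 + q + 2*W*q) = -2 + 2*q + 4*W*q)
50*(-15) + L(D(-3, 4), -2) = 50*(-15) + (-2 + 2*(-2) + 4*(-1 + 4)*(-2)) = -750 + (-2 - 4 + 4*3*(-2)) = -750 + (-2 - 4 - 24) = -750 - 30 = -780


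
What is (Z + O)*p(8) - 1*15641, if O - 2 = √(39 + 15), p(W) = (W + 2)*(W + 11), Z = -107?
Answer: -35591 + 570*√6 ≈ -34195.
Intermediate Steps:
p(W) = (2 + W)*(11 + W)
O = 2 + 3*√6 (O = 2 + √(39 + 15) = 2 + √54 = 2 + 3*√6 ≈ 9.3485)
(Z + O)*p(8) - 1*15641 = (-107 + (2 + 3*√6))*(22 + 8² + 13*8) - 1*15641 = (-105 + 3*√6)*(22 + 64 + 104) - 15641 = (-105 + 3*√6)*190 - 15641 = (-19950 + 570*√6) - 15641 = -35591 + 570*√6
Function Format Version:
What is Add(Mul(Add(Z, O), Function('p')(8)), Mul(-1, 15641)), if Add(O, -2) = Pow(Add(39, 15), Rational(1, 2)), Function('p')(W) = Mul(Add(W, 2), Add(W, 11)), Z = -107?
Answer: Add(-35591, Mul(570, Pow(6, Rational(1, 2)))) ≈ -34195.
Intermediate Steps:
Function('p')(W) = Mul(Add(2, W), Add(11, W))
O = Add(2, Mul(3, Pow(6, Rational(1, 2)))) (O = Add(2, Pow(Add(39, 15), Rational(1, 2))) = Add(2, Pow(54, Rational(1, 2))) = Add(2, Mul(3, Pow(6, Rational(1, 2)))) ≈ 9.3485)
Add(Mul(Add(Z, O), Function('p')(8)), Mul(-1, 15641)) = Add(Mul(Add(-107, Add(2, Mul(3, Pow(6, Rational(1, 2))))), Add(22, Pow(8, 2), Mul(13, 8))), Mul(-1, 15641)) = Add(Mul(Add(-105, Mul(3, Pow(6, Rational(1, 2)))), Add(22, 64, 104)), -15641) = Add(Mul(Add(-105, Mul(3, Pow(6, Rational(1, 2)))), 190), -15641) = Add(Add(-19950, Mul(570, Pow(6, Rational(1, 2)))), -15641) = Add(-35591, Mul(570, Pow(6, Rational(1, 2))))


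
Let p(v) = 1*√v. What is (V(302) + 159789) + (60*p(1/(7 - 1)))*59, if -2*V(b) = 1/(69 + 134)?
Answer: 64874333/406 + 590*√6 ≈ 1.6123e+5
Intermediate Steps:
p(v) = √v
V(b) = -1/406 (V(b) = -1/(2*(69 + 134)) = -½/203 = -½*1/203 = -1/406)
(V(302) + 159789) + (60*p(1/(7 - 1)))*59 = (-1/406 + 159789) + (60*√(1/(7 - 1)))*59 = 64874333/406 + (60*√(1/6))*59 = 64874333/406 + (60*√(⅙))*59 = 64874333/406 + (60*(√6/6))*59 = 64874333/406 + (10*√6)*59 = 64874333/406 + 590*√6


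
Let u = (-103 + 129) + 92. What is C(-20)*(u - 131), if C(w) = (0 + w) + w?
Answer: 520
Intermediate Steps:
u = 118 (u = 26 + 92 = 118)
C(w) = 2*w (C(w) = w + w = 2*w)
C(-20)*(u - 131) = (2*(-20))*(118 - 131) = -40*(-13) = 520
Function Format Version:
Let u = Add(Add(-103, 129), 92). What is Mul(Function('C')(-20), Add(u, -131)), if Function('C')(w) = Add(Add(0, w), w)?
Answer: 520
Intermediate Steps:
u = 118 (u = Add(26, 92) = 118)
Function('C')(w) = Mul(2, w) (Function('C')(w) = Add(w, w) = Mul(2, w))
Mul(Function('C')(-20), Add(u, -131)) = Mul(Mul(2, -20), Add(118, -131)) = Mul(-40, -13) = 520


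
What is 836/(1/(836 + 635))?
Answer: 1229756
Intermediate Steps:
836/(1/(836 + 635)) = 836/(1/1471) = 836*1471 = 1229756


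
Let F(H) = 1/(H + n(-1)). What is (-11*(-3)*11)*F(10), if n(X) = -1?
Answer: 121/3 ≈ 40.333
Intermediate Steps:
F(H) = 1/(-1 + H) (F(H) = 1/(H - 1) = 1/(-1 + H))
(-11*(-3)*11)*F(10) = (-11*(-3)*11)/(-1 + 10) = (33*11)/9 = 363*(⅑) = 121/3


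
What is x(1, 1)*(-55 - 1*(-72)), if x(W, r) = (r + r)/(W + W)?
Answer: 17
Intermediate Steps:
x(W, r) = r/W (x(W, r) = (2*r)/((2*W)) = (2*r)*(1/(2*W)) = r/W)
x(1, 1)*(-55 - 1*(-72)) = (1/1)*(-55 - 1*(-72)) = (1*1)*(-55 + 72) = 1*17 = 17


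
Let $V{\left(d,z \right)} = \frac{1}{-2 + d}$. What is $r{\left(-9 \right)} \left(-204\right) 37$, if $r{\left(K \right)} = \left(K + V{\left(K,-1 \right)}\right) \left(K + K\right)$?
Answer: $- \frac{13586400}{11} \approx -1.2351 \cdot 10^{6}$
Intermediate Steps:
$r{\left(K \right)} = 2 K \left(K + \frac{1}{-2 + K}\right)$ ($r{\left(K \right)} = \left(K + \frac{1}{-2 + K}\right) \left(K + K\right) = \left(K + \frac{1}{-2 + K}\right) 2 K = 2 K \left(K + \frac{1}{-2 + K}\right)$)
$r{\left(-9 \right)} \left(-204\right) 37 = 2 \left(-9\right) \frac{1}{-2 - 9} \left(1 - 9 \left(-2 - 9\right)\right) \left(-204\right) 37 = 2 \left(-9\right) \frac{1}{-11} \left(1 - -99\right) \left(-204\right) 37 = 2 \left(-9\right) \left(- \frac{1}{11}\right) \left(1 + 99\right) \left(-204\right) 37 = 2 \left(-9\right) \left(- \frac{1}{11}\right) 100 \left(-204\right) 37 = \frac{1800}{11} \left(-204\right) 37 = \left(- \frac{367200}{11}\right) 37 = - \frac{13586400}{11}$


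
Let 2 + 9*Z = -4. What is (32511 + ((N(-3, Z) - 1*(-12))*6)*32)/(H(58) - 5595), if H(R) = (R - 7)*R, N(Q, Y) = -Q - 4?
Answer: -3847/293 ≈ -13.130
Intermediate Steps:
Z = -2/3 (Z = -2/9 + (1/9)*(-4) = -2/9 - 4/9 = -2/3 ≈ -0.66667)
N(Q, Y) = -4 - Q
H(R) = R*(-7 + R) (H(R) = (-7 + R)*R = R*(-7 + R))
(32511 + ((N(-3, Z) - 1*(-12))*6)*32)/(H(58) - 5595) = (32511 + (((-4 - 1*(-3)) - 1*(-12))*6)*32)/(58*(-7 + 58) - 5595) = (32511 + (((-4 + 3) + 12)*6)*32)/(58*51 - 5595) = (32511 + ((-1 + 12)*6)*32)/(2958 - 5595) = (32511 + (11*6)*32)/(-2637) = (32511 + 66*32)*(-1/2637) = (32511 + 2112)*(-1/2637) = 34623*(-1/2637) = -3847/293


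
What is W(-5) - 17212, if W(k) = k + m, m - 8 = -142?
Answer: -17351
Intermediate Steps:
m = -134 (m = 8 - 142 = -134)
W(k) = -134 + k (W(k) = k - 134 = -134 + k)
W(-5) - 17212 = (-134 - 5) - 17212 = -139 - 17212 = -17351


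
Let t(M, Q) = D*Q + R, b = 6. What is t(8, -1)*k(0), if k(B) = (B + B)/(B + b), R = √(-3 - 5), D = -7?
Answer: 0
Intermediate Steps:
R = 2*I*√2 (R = √(-8) = 2*I*√2 ≈ 2.8284*I)
k(B) = 2*B/(6 + B) (k(B) = (B + B)/(B + 6) = (2*B)/(6 + B) = 2*B/(6 + B))
t(M, Q) = -7*Q + 2*I*√2
t(8, -1)*k(0) = (-7*(-1) + 2*I*√2)*(2*0/(6 + 0)) = (7 + 2*I*√2)*(2*0/6) = (7 + 2*I*√2)*(2*0*(⅙)) = (7 + 2*I*√2)*0 = 0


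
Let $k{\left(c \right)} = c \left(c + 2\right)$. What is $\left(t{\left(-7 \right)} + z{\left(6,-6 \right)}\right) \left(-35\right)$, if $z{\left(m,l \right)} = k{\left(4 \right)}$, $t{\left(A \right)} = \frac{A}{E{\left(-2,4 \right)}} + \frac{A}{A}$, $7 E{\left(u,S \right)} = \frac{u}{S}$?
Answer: $-4305$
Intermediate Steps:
$E{\left(u,S \right)} = \frac{u}{7 S}$ ($E{\left(u,S \right)} = \frac{u \frac{1}{S}}{7} = \frac{u}{7 S}$)
$t{\left(A \right)} = 1 - 14 A$ ($t{\left(A \right)} = \frac{A}{\frac{1}{7} \left(-2\right) \frac{1}{4}} + \frac{A}{A} = \frac{A}{\frac{1}{7} \left(-2\right) \frac{1}{4}} + 1 = \frac{A}{- \frac{1}{14}} + 1 = A \left(-14\right) + 1 = - 14 A + 1 = 1 - 14 A$)
$k{\left(c \right)} = c \left(2 + c\right)$
$z{\left(m,l \right)} = 24$ ($z{\left(m,l \right)} = 4 \left(2 + 4\right) = 4 \cdot 6 = 24$)
$\left(t{\left(-7 \right)} + z{\left(6,-6 \right)}\right) \left(-35\right) = \left(\left(1 - -98\right) + 24\right) \left(-35\right) = \left(\left(1 + 98\right) + 24\right) \left(-35\right) = \left(99 + 24\right) \left(-35\right) = 123 \left(-35\right) = -4305$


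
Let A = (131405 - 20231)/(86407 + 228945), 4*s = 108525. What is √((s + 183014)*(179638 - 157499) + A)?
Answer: 2*√1807293939601313422/39419 ≈ 68209.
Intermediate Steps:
s = 108525/4 (s = (¼)*108525 = 108525/4 ≈ 27131.)
A = 55587/157676 (A = 111174/315352 = 111174*(1/315352) = 55587/157676 ≈ 0.35254)
√((s + 183014)*(179638 - 157499) + A) = √((108525/4 + 183014)*(179638 - 157499) + 55587/157676) = √((840581/4)*22139 + 55587/157676) = √(18609622759/4 + 55587/157676) = √(183393179898152/39419) = 2*√1807293939601313422/39419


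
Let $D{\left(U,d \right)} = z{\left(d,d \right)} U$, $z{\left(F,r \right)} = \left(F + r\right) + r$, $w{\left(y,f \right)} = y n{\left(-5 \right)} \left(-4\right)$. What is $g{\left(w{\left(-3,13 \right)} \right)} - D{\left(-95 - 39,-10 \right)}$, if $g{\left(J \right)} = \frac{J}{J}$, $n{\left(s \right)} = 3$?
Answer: $-4019$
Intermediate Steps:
$w{\left(y,f \right)} = - 12 y$ ($w{\left(y,f \right)} = y 3 \left(-4\right) = 3 y \left(-4\right) = - 12 y$)
$z{\left(F,r \right)} = F + 2 r$
$g{\left(J \right)} = 1$
$D{\left(U,d \right)} = 3 U d$ ($D{\left(U,d \right)} = \left(d + 2 d\right) U = 3 d U = 3 U d$)
$g{\left(w{\left(-3,13 \right)} \right)} - D{\left(-95 - 39,-10 \right)} = 1 - 3 \left(-95 - 39\right) \left(-10\right) = 1 - 3 \left(-134\right) \left(-10\right) = 1 - 4020 = -4019$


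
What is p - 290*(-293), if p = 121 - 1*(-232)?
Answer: 85323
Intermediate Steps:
p = 353 (p = 121 + 232 = 353)
p - 290*(-293) = 353 - 290*(-293) = 353 + 84970 = 85323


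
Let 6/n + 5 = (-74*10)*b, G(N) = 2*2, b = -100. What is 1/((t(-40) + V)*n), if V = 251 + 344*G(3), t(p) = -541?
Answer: 24665/2172 ≈ 11.356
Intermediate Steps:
G(N) = 4
V = 1627 (V = 251 + 344*4 = 251 + 1376 = 1627)
n = 2/24665 (n = 6/(-5 - 74*10*(-100)) = 6/(-5 - 740*(-100)) = 6/(-5 + 74000) = 6/73995 = 6*(1/73995) = 2/24665 ≈ 8.1087e-5)
1/((t(-40) + V)*n) = 1/((-541 + 1627)*(2/24665)) = (24665/2)/1086 = (1/1086)*(24665/2) = 24665/2172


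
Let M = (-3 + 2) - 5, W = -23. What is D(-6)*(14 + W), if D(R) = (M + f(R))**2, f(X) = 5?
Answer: -9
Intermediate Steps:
M = -6 (M = -1 - 5 = -6)
D(R) = 1 (D(R) = (-6 + 5)**2 = (-1)**2 = 1)
D(-6)*(14 + W) = 1*(14 - 23) = 1*(-9) = -9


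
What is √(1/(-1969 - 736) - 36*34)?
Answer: I*√8956041305/2705 ≈ 34.986*I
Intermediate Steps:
√(1/(-1969 - 736) - 36*34) = √(1/(-2705) - 1224) = √(-1/2705 - 1224) = √(-3310921/2705) = I*√8956041305/2705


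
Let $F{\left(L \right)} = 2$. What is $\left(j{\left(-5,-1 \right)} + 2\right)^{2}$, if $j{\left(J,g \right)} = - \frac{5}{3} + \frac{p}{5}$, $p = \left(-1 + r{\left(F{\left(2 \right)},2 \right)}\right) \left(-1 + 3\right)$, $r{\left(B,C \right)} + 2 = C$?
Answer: $\frac{1}{225} \approx 0.0044444$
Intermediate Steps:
$r{\left(B,C \right)} = -2 + C$
$p = -2$ ($p = \left(-1 + \left(-2 + 2\right)\right) \left(-1 + 3\right) = \left(-1 + 0\right) 2 = \left(-1\right) 2 = -2$)
$j{\left(J,g \right)} = - \frac{31}{15}$ ($j{\left(J,g \right)} = - \frac{5}{3} - \frac{2}{5} = - \frac{31}{15}$)
$\left(j{\left(-5,-1 \right)} + 2\right)^{2} = \left(- \frac{31}{15} + 2\right)^{2} = \left(- \frac{1}{15}\right)^{2} = \frac{1}{225}$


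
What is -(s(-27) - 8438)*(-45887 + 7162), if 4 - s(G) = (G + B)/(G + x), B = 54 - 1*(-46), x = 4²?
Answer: -3589846225/11 ≈ -3.2635e+8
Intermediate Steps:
x = 16
B = 100 (B = 54 + 46 = 100)
s(G) = 4 - (100 + G)/(16 + G) (s(G) = 4 - (G + 100)/(G + 16) = 4 - (100 + G)/(16 + G))
-(s(-27) - 8438)*(-45887 + 7162) = -(3*(-12 - 27)/(16 - 27) - 8438)*(-45887 + 7162) = -(3*(-39)/(-11) - 8438)*(-38725) = -(3*(-1/11)*(-39) - 8438)*(-38725) = -(117/11 - 8438)*(-38725) = -(-92701)*(-38725)/11 = -1*3589846225/11 = -3589846225/11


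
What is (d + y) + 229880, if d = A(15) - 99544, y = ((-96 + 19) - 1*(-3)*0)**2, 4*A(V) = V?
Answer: 545075/4 ≈ 1.3627e+5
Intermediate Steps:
A(V) = V/4
y = 5929 (y = (-77 + 3*0)**2 = (-77 + 0)**2 = (-77)**2 = 5929)
d = -398161/4 (d = (1/4)*15 - 99544 = 15/4 - 99544 = -398161/4 ≈ -99540.)
(d + y) + 229880 = (-398161/4 + 5929) + 229880 = -374445/4 + 229880 = 545075/4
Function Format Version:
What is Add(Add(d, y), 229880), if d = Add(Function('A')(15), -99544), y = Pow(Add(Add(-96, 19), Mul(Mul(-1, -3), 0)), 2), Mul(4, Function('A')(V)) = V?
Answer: Rational(545075, 4) ≈ 1.3627e+5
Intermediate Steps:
Function('A')(V) = Mul(Rational(1, 4), V)
y = 5929 (y = Pow(Add(-77, Mul(3, 0)), 2) = Pow(Add(-77, 0), 2) = Pow(-77, 2) = 5929)
d = Rational(-398161, 4) (d = Add(Mul(Rational(1, 4), 15), -99544) = Add(Rational(15, 4), -99544) = Rational(-398161, 4) ≈ -99540.)
Add(Add(d, y), 229880) = Add(Add(Rational(-398161, 4), 5929), 229880) = Add(Rational(-374445, 4), 229880) = Rational(545075, 4)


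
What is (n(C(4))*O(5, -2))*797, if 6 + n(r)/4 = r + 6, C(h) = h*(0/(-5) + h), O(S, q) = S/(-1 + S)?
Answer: 63760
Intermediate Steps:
C(h) = h² (C(h) = h*(0*(-⅕) + h) = h*(0 + h) = h*h = h²)
n(r) = 4*r (n(r) = -24 + 4*(r + 6) = -24 + 4*(6 + r) = -24 + (24 + 4*r) = 4*r)
(n(C(4))*O(5, -2))*797 = ((4*4²)*(5/(-1 + 5)))*797 = ((4*16)*(5/4))*797 = (64*(5*(¼)))*797 = (64*(5/4))*797 = 80*797 = 63760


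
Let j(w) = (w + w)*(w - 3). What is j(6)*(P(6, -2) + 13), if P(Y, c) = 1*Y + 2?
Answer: 756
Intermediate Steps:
P(Y, c) = 2 + Y (P(Y, c) = Y + 2 = 2 + Y)
j(w) = 2*w*(-3 + w) (j(w) = (2*w)*(-3 + w) = 2*w*(-3 + w))
j(6)*(P(6, -2) + 13) = (2*6*(-3 + 6))*((2 + 6) + 13) = (2*6*3)*(8 + 13) = 36*21 = 756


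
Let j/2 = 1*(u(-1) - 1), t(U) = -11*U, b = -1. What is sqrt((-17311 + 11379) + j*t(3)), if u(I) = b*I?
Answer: 2*I*sqrt(1483) ≈ 77.02*I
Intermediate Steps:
u(I) = -I
j = 0 (j = 2*(1*(-1*(-1) - 1)) = 2*(1*(1 - 1)) = 2*(1*0) = 2*0 = 0)
sqrt((-17311 + 11379) + j*t(3)) = sqrt((-17311 + 11379) + 0*(-11*3)) = sqrt(-5932 + 0*(-33)) = sqrt(-5932 + 0) = sqrt(-5932) = 2*I*sqrt(1483)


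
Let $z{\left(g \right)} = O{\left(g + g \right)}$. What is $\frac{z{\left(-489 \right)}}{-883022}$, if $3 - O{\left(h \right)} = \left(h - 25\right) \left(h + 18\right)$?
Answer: $\frac{962877}{883022} \approx 1.0904$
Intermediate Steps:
$O{\left(h \right)} = 3 - \left(-25 + h\right) \left(18 + h\right)$ ($O{\left(h \right)} = 3 - \left(h - 25\right) \left(h + 18\right) = 3 - \left(-25 + h\right) \left(18 + h\right)$)
$z{\left(g \right)} = 453 - 4 g^{2} + 14 g$ ($z{\left(g \right)} = 453 - \left(g + g\right)^{2} + 7 \left(g + g\right) = 453 - \left(2 g\right)^{2} + 7 \cdot 2 g = 453 - 4 g^{2} + 14 g$)
$\frac{z{\left(-489 \right)}}{-883022} = \frac{453 - 4 \left(-489\right)^{2} + 14 \left(-489\right)}{-883022} = \left(453 - 956484 - 6846\right) \left(- \frac{1}{883022}\right) = \left(-962877\right) \left(- \frac{1}{883022}\right) = \frac{962877}{883022}$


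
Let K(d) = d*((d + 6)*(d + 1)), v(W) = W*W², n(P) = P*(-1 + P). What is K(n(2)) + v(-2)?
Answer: 40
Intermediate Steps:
v(W) = W³
K(d) = d*(1 + d)*(6 + d) (K(d) = d*((6 + d)*(1 + d)) = d*((1 + d)*(6 + d)) = d*(1 + d)*(6 + d))
K(n(2)) + v(-2) = (2*(-1 + 2))*(6 + (2*(-1 + 2))² + 7*(2*(-1 + 2))) + (-2)³ = (2*1)*(6 + (2*1)² + 7*(2*1)) - 8 = 2*(6 + 2² + 7*2) - 8 = 2*(6 + 4 + 14) - 8 = 2*24 - 8 = 48 - 8 = 40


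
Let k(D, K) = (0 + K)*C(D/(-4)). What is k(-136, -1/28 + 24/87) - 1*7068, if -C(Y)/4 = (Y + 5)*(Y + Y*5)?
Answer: -2986224/203 ≈ -14710.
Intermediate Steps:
C(Y) = -24*Y*(5 + Y) (C(Y) = -4*(Y + 5)*(Y + Y*5) = -4*(5 + Y)*(Y + 5*Y) = -4*(5 + Y)*6*Y = -24*Y*(5 + Y))
k(D, K) = 6*D*K*(5 - D/4) (k(D, K) = (0 + K)*(-24*D/(-4)*(5 + D/(-4))) = K*(-24*D*(-¼)*(5 + D*(-¼))) = K*(-24*(-D/4)*(5 - D/4)) = K*(6*D*(5 - D/4)) = 6*D*K*(5 - D/4))
k(-136, -1/28 + 24/87) - 1*7068 = (3/2)*(-136)*(-1/28 + 24/87)*(20 - 1*(-136)) - 1*7068 = (3/2)*(-136)*(-1*1/28 + 24*(1/87))*(20 + 136) - 7068 = (3/2)*(-136)*(-1/28 + 8/29)*156 - 7068 = (3/2)*(-136)*(195/812)*156 - 7068 = -1551420/203 - 7068 = -2986224/203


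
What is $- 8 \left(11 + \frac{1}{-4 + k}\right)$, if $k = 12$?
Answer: $-89$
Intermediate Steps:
$- 8 \left(11 + \frac{1}{-4 + k}\right) = - 8 \left(11 + \frac{1}{-4 + 12}\right) = - 8 \left(11 + \frac{1}{8}\right) = \left(-8\right) \frac{89}{8} = -89$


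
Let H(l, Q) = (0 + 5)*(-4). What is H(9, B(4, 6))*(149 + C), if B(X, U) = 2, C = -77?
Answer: -1440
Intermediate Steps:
H(l, Q) = -20 (H(l, Q) = 5*(-4) = -20)
H(9, B(4, 6))*(149 + C) = -20*(149 - 77) = -20*72 = -1440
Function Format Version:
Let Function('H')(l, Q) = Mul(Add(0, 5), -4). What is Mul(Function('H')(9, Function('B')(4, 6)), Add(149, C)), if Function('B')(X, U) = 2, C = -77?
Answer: -1440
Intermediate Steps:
Function('H')(l, Q) = -20 (Function('H')(l, Q) = Mul(5, -4) = -20)
Mul(Function('H')(9, Function('B')(4, 6)), Add(149, C)) = Mul(-20, Add(149, -77)) = Mul(-20, 72) = -1440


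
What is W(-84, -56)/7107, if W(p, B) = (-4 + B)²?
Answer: 1200/2369 ≈ 0.50654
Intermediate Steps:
W(-84, -56)/7107 = (-4 - 56)²/7107 = (-60)²*(1/7107) = 3600*(1/7107) = 1200/2369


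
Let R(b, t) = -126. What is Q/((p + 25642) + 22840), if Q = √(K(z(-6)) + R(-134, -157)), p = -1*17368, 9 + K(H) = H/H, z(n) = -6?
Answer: I*√134/31114 ≈ 0.00037205*I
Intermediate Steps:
K(H) = -8 (K(H) = -9 + H/H = -9 + 1 = -8)
p = -17368
Q = I*√134 (Q = √(-8 - 126) = √(-134) = I*√134 ≈ 11.576*I)
Q/((p + 25642) + 22840) = (I*√134)/((-17368 + 25642) + 22840) = (I*√134)/(8274 + 22840) = (I*√134)/31114 = (I*√134)*(1/31114) = I*√134/31114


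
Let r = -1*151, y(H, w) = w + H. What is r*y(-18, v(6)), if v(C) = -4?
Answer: 3322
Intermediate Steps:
y(H, w) = H + w
r = -151
r*y(-18, v(6)) = -151*(-18 - 4) = -151*(-22) = 3322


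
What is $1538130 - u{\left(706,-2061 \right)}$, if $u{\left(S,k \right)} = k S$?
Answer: $2993196$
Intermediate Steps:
$u{\left(S,k \right)} = S k$
$1538130 - u{\left(706,-2061 \right)} = 1538130 - 706 \left(-2061\right) = 1538130 - -1455066 = 1538130 + 1455066 = 2993196$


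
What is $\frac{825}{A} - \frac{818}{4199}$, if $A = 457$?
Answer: $\frac{3090349}{1918943} \approx 1.6104$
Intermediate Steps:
$\frac{825}{A} - \frac{818}{4199} = \frac{825}{457} - \frac{818}{4199} = \frac{3090349}{1918943}$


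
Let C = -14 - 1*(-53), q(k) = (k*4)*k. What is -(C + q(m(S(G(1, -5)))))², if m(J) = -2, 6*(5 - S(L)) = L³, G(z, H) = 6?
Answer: -3025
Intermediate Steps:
S(L) = 5 - L³/6
q(k) = 4*k² (q(k) = (4*k)*k = 4*k²)
C = 39 (C = -14 + 53 = 39)
-(C + q(m(S(G(1, -5)))))² = -(39 + 4*(-2)²)² = -(39 + 4*4)² = -(39 + 16)² = -1*55² = -1*3025 = -3025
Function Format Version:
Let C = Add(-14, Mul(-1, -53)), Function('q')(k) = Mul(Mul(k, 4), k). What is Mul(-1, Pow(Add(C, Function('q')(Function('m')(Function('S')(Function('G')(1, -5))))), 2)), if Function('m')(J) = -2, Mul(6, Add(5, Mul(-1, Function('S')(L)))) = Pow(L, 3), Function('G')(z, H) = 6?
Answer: -3025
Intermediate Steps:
Function('S')(L) = Add(5, Mul(Rational(-1, 6), Pow(L, 3)))
Function('q')(k) = Mul(4, Pow(k, 2)) (Function('q')(k) = Mul(Mul(4, k), k) = Mul(4, Pow(k, 2)))
C = 39 (C = Add(-14, 53) = 39)
Mul(-1, Pow(Add(C, Function('q')(Function('m')(Function('S')(Function('G')(1, -5))))), 2)) = Mul(-1, Pow(Add(39, Mul(4, Pow(-2, 2))), 2)) = Mul(-1, Pow(Add(39, Mul(4, 4)), 2)) = Mul(-1, Pow(Add(39, 16), 2)) = Mul(-1, Pow(55, 2)) = Mul(-1, 3025) = -3025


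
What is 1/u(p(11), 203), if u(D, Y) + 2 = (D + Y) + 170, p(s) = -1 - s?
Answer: 1/359 ≈ 0.0027855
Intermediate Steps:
u(D, Y) = 168 + D + Y (u(D, Y) = -2 + ((D + Y) + 170) = -2 + (170 + D + Y) = 168 + D + Y)
1/u(p(11), 203) = 1/(168 + (-1 - 1*11) + 203) = 1/(168 + (-1 - 11) + 203) = 1/(168 - 12 + 203) = 1/359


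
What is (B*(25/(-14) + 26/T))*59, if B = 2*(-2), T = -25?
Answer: 116702/175 ≈ 666.87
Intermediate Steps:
B = -4
(B*(25/(-14) + 26/T))*59 = -4*(25/(-14) + 26/(-25))*59 = -4*(25*(-1/14) + 26*(-1/25))*59 = -4*(-25/14 - 26/25)*59 = -4*(-989/350)*59 = (1978/175)*59 = 116702/175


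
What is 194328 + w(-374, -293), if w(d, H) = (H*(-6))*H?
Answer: -320766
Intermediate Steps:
w(d, H) = -6*H² (w(d, H) = (-6*H)*H = -6*H²)
194328 + w(-374, -293) = 194328 - 6*(-293)² = 194328 - 6*85849 = 194328 - 515094 = -320766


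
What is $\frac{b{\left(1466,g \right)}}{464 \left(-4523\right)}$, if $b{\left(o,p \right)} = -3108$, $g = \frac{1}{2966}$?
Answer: $\frac{777}{524668} \approx 0.0014809$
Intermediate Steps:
$g = \frac{1}{2966} \approx 0.00033715$
$\frac{b{\left(1466,g \right)}}{464 \left(-4523\right)} = - \frac{3108}{464 \left(-4523\right)} = - \frac{3108}{-2098672} = \left(-3108\right) \left(- \frac{1}{2098672}\right) = \frac{777}{524668}$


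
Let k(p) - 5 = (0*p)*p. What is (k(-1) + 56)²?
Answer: 3721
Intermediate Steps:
k(p) = 5 (k(p) = 5 + (0*p)*p = 5 + 0*p = 5 + 0 = 5)
(k(-1) + 56)² = (5 + 56)² = 61² = 3721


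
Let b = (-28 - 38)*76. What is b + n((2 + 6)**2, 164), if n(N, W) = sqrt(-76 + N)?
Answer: -5016 + 2*I*sqrt(3) ≈ -5016.0 + 3.4641*I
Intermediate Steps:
b = -5016 (b = -66*76 = -5016)
b + n((2 + 6)**2, 164) = -5016 + sqrt(-76 + (2 + 6)**2) = -5016 + sqrt(-76 + 8**2) = -5016 + sqrt(-76 + 64) = -5016 + sqrt(-12) = -5016 + 2*I*sqrt(3)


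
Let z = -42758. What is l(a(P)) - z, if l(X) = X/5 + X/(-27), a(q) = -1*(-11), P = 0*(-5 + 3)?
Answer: 5772572/135 ≈ 42760.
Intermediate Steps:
P = 0 (P = 0*(-2) = 0)
a(q) = 11
l(X) = 22*X/135 (l(X) = X*(⅕) + X*(-1/27) = X/5 - X/27 = 22*X/135)
l(a(P)) - z = (22/135)*11 - 1*(-42758) = 242/135 + 42758 = 5772572/135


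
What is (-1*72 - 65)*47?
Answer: -6439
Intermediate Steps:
(-1*72 - 65)*47 = (-72 - 65)*47 = -137*47 = -6439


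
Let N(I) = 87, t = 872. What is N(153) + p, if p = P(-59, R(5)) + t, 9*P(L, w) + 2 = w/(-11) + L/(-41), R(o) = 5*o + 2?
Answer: 3891221/4059 ≈ 958.67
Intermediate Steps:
R(o) = 2 + 5*o
P(L, w) = -2/9 - w/99 - L/369 (P(L, w) = -2/9 + (w/(-11) + L/(-41))/9 = -2/9 + (w*(-1/11) + L*(-1/41))/9 = -2/9 + (-w/11 - L/41)/9 = -2/9 + (-w/99 - L/369) = -2/9 - w/99 - L/369)
p = 3538088/4059 (p = (-2/9 - (2 + 5*5)/99 - 1/369*(-59)) + 872 = (-2/9 - (2 + 25)/99 + 59/369) + 872 = (-2/9 - 1/99*27 + 59/369) + 872 = (-2/9 - 3/11 + 59/369) + 872 = -1360/4059 + 872 = 3538088/4059 ≈ 871.67)
N(153) + p = 87 + 3538088/4059 = 3891221/4059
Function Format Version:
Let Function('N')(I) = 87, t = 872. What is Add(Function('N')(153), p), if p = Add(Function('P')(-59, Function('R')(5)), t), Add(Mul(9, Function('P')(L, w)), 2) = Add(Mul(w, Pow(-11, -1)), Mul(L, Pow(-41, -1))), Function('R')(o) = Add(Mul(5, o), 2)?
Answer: Rational(3891221, 4059) ≈ 958.67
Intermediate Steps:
Function('R')(o) = Add(2, Mul(5, o))
Function('P')(L, w) = Add(Rational(-2, 9), Mul(Rational(-1, 99), w), Mul(Rational(-1, 369), L)) (Function('P')(L, w) = Add(Rational(-2, 9), Mul(Rational(1, 9), Add(Mul(w, Pow(-11, -1)), Mul(L, Pow(-41, -1))))) = Add(Rational(-2, 9), Mul(Rational(1, 9), Add(Mul(w, Rational(-1, 11)), Mul(L, Rational(-1, 41))))) = Add(Rational(-2, 9), Mul(Rational(1, 9), Add(Mul(Rational(-1, 11), w), Mul(Rational(-1, 41), L)))) = Add(Rational(-2, 9), Add(Mul(Rational(-1, 99), w), Mul(Rational(-1, 369), L))) = Add(Rational(-2, 9), Mul(Rational(-1, 99), w), Mul(Rational(-1, 369), L)))
p = Rational(3538088, 4059) (p = Add(Add(Rational(-2, 9), Mul(Rational(-1, 99), Add(2, Mul(5, 5))), Mul(Rational(-1, 369), -59)), 872) = Add(Add(Rational(-2, 9), Mul(Rational(-1, 99), Add(2, 25)), Rational(59, 369)), 872) = Add(Add(Rational(-2, 9), Mul(Rational(-1, 99), 27), Rational(59, 369)), 872) = Add(Add(Rational(-2, 9), Rational(-3, 11), Rational(59, 369)), 872) = Add(Rational(-1360, 4059), 872) = Rational(3538088, 4059) ≈ 871.67)
Add(Function('N')(153), p) = Add(87, Rational(3538088, 4059)) = Rational(3891221, 4059)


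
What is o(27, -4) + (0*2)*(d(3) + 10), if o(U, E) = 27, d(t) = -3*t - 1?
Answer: 27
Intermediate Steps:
d(t) = -1 - 3*t
o(27, -4) + (0*2)*(d(3) + 10) = 27 + (0*2)*((-1 - 3*3) + 10) = 27 + 0*((-1 - 9) + 10) = 27 + 0*(-10 + 10) = 27 + 0*0 = 27 + 0 = 27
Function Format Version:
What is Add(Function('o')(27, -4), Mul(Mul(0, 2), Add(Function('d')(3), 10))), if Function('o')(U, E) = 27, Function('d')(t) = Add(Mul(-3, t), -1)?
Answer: 27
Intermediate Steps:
Function('d')(t) = Add(-1, Mul(-3, t))
Add(Function('o')(27, -4), Mul(Mul(0, 2), Add(Function('d')(3), 10))) = Add(27, Mul(Mul(0, 2), Add(Add(-1, Mul(-3, 3)), 10))) = Add(27, Mul(0, Add(Add(-1, -9), 10))) = Add(27, Mul(0, Add(-10, 10))) = Add(27, Mul(0, 0)) = Add(27, 0) = 27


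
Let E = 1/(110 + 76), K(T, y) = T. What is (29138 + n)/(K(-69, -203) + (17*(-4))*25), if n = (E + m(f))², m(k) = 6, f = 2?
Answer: -34803653/2110356 ≈ -16.492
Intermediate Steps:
E = 1/186 ≈ 0.0053763
n = 1247689/34596 (n = (1/186 + 6)² = (1117/186)² = 1247689/34596 ≈ 36.065)
(29138 + n)/(K(-69, -203) + (17*(-4))*25) = (29138 + 1247689/34596)/(-69 + (17*(-4))*25) = 1009305937/(34596*(-69 - 68*25)) = 1009305937/(34596*(-69 - 1700)) = (1009305937/34596)/(-1769) = (1009305937/34596)*(-1/1769) = -34803653/2110356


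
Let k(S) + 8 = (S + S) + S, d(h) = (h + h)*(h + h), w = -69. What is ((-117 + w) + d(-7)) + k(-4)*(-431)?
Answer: 8630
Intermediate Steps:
d(h) = 4*h² (d(h) = (2*h)*(2*h) = 4*h²)
k(S) = -8 + 3*S (k(S) = -8 + ((S + S) + S) = -8 + (2*S + S) = -8 + 3*S)
((-117 + w) + d(-7)) + k(-4)*(-431) = ((-117 - 69) + 4*(-7)²) + (-8 + 3*(-4))*(-431) = (-186 + 4*49) + (-8 - 12)*(-431) = (-186 + 196) - 20*(-431) = 10 + 8620 = 8630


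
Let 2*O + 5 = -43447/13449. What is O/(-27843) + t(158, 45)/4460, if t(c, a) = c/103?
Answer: 42294802793/86009833852830 ≈ 0.00049174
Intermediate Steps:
t(c, a) = c/103 (t(c, a) = c*(1/103) = c/103)
O = -55346/13449 (O = -5/2 + (-43447/13449)/2 = -5/2 + (-43447*1/13449)/2 = -5/2 + (1/2)*(-43447/13449) = -5/2 - 43447/26898 = -55346/13449 ≈ -4.1152)
O/(-27843) + t(158, 45)/4460 = -55346/13449/(-27843) + ((1/103)*158)/4460 = -55346/13449*(-1/27843) + (158/103)*(1/4460) = 55346/374460507 + 79/229690 = 42294802793/86009833852830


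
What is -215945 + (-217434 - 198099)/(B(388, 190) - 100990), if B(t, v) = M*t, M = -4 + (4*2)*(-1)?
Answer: -22813309937/105646 ≈ -2.1594e+5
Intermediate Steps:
M = -12 (M = -4 + 8*(-1) = -4 - 8 = -12)
B(t, v) = -12*t
-215945 + (-217434 - 198099)/(B(388, 190) - 100990) = -215945 + (-217434 - 198099)/(-12*388 - 100990) = -215945 - 415533/(-4656 - 100990) = -215945 - 415533/(-105646) = -215945 - 415533*(-1/105646) = -215945 + 415533/105646 = -22813309937/105646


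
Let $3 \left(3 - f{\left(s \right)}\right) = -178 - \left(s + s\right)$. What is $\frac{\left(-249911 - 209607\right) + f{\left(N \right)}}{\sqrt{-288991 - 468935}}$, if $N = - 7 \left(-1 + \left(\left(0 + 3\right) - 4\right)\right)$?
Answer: $\frac{1378339 i \sqrt{84214}}{757926} \approx 527.74 i$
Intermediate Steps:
$N = 14$ ($N = - 7 \left(-1 + \left(3 - 4\right)\right) = - 7 \left(-1 - 1\right) = \left(-7\right) \left(-2\right) = 14$)
$f{\left(s \right)} = \frac{187}{3} + \frac{2 s}{3}$ ($f{\left(s \right)} = 3 - \frac{-178 - \left(s + s\right)}{3} = 3 - \frac{-178 - 2 s}{3} = 3 + \left(\frac{178}{3} + \frac{2 s}{3}\right) = \frac{187}{3} + \frac{2 s}{3}$)
$\frac{\left(-249911 - 209607\right) + f{\left(N \right)}}{\sqrt{-288991 - 468935}} = \frac{\left(-249911 - 209607\right) + \left(\frac{187}{3} + \frac{2}{3} \cdot 14\right)}{\sqrt{-288991 - 468935}} = \frac{-459518 + \left(\frac{187}{3} + \frac{28}{3}\right)}{\sqrt{-757926}} = \frac{-459518 + \frac{215}{3}}{3 i \sqrt{84214}} = - \frac{1378339 \left(- \frac{i \sqrt{84214}}{252642}\right)}{3} = \frac{1378339 i \sqrt{84214}}{757926}$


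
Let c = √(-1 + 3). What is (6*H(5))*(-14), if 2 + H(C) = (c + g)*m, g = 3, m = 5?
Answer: -1092 - 420*√2 ≈ -1686.0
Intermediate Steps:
c = √2 ≈ 1.4142
H(C) = 13 + 5*√2 (H(C) = -2 + (√2 + 3)*5 = -2 + (3 + √2)*5 = -2 + (15 + 5*√2) = 13 + 5*√2)
(6*H(5))*(-14) = (6*(13 + 5*√2))*(-14) = (78 + 30*√2)*(-14) = -1092 - 420*√2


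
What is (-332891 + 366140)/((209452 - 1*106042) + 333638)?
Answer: 33249/437048 ≈ 0.076076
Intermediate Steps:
(-332891 + 366140)/((209452 - 1*106042) + 333638) = 33249/((209452 - 106042) + 333638) = 33249/(103410 + 333638) = 33249/437048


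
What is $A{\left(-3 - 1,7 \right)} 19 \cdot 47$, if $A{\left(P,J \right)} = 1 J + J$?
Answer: $12502$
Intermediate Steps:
$A{\left(P,J \right)} = 2 J$ ($A{\left(P,J \right)} = J + J = 2 J$)
$A{\left(-3 - 1,7 \right)} 19 \cdot 47 = 2 \cdot 7 \cdot 19 \cdot 47 = 14 \cdot 19 \cdot 47 = 266 \cdot 47 = 12502$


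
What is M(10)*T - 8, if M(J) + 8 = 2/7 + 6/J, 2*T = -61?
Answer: 14629/70 ≈ 208.99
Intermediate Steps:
T = -61/2 (T = (½)*(-61) = -61/2 ≈ -30.500)
M(J) = -54/7 + 6/J (M(J) = -8 + (2/7 + 6/J) = -54/7 + 6/J)
M(10)*T - 8 = (-54/7 + 6/10)*(-61/2) - 8 = (-54/7 + 6*(⅒))*(-61/2) - 8 = (-54/7 + ⅗)*(-61/2) - 8 = -249/35*(-61/2) - 8 = 15189/70 - 8 = 14629/70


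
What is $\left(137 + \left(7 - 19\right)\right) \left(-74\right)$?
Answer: $-9250$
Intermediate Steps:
$\left(137 + \left(7 - 19\right)\right) \left(-74\right) = \left(137 - 12\right) \left(-74\right) = 125 \left(-74\right) = -9250$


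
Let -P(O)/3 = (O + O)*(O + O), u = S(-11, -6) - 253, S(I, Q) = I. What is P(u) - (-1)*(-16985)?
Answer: -853337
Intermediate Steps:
u = -264 (u = -11 - 253 = -264)
P(O) = -12*O**2 (P(O) = -3*(O + O)*(O + O) = -3*2*O*2*O = -12*O**2)
P(u) - (-1)*(-16985) = -12*(-264)**2 - (-1)*(-16985) = -12*69696 - 1*16985 = -836352 - 16985 = -853337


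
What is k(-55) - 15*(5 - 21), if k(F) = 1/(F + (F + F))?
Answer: 39599/165 ≈ 239.99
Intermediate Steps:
k(F) = 1/(3*F) (k(F) = 1/(F + 2*F) = 1/(3*F))
k(-55) - 15*(5 - 21) = (⅓)/(-55) - 15*(5 - 21) = (⅓)*(-1/55) - 15*(-16) = -1/165 - 1*(-240) = -1/165 + 240 = 39599/165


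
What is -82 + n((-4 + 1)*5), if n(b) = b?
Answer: -97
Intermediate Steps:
-82 + n((-4 + 1)*5) = -82 + (-4 + 1)*5 = -82 - 3*5 = -82 - 15 = -97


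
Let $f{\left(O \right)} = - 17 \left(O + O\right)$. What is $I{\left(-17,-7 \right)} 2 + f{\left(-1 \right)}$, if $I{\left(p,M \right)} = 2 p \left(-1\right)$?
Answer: $102$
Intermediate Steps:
$f{\left(O \right)} = - 34 O$ ($f{\left(O \right)} = - 17 \cdot 2 O = - 34 O$)
$I{\left(p,M \right)} = - 2 p$
$I{\left(-17,-7 \right)} 2 + f{\left(-1 \right)} = \left(-2\right) \left(-17\right) 2 - -34 = 34 \cdot 2 + 34 = 68 + 34 = 102$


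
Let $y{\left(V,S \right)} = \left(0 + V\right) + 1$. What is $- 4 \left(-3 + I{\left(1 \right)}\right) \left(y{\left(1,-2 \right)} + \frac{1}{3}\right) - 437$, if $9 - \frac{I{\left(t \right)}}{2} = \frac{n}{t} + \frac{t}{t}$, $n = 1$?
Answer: $- \frac{1619}{3} \approx -539.67$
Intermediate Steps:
$I{\left(t \right)} = 16 - \frac{2}{t}$ ($I{\left(t \right)} = 18 - 2 \left(1 \frac{1}{t} + \frac{t}{t}\right) = 18 - 2 \left(\frac{1}{t} + 1\right) = 18 - 2 \left(1 + \frac{1}{t}\right) = 18 - \left(2 + \frac{2}{t}\right) = 16 - \frac{2}{t}$)
$y{\left(V,S \right)} = 1 + V$ ($y{\left(V,S \right)} = V + 1 = 1 + V$)
$- 4 \left(-3 + I{\left(1 \right)}\right) \left(y{\left(1,-2 \right)} + \frac{1}{3}\right) - 437 = - 4 \left(-3 + \left(16 - \frac{2}{1}\right)\right) \left(\left(1 + 1\right) + \frac{1}{3}\right) - 437 = - 4 \left(-3 + \left(16 - 2\right)\right) \left(2 + \frac{1}{3}\right) - 437 = - 4 \left(-3 + \left(16 - 2\right)\right) \frac{7}{3} - 437 = - 4 \left(-3 + 14\right) \frac{7}{3} - 437 = \left(-4\right) 11 \cdot \frac{7}{3} - 437 = \left(-44\right) \frac{7}{3} - 437 = - \frac{308}{3} - 437 = - \frac{1619}{3}$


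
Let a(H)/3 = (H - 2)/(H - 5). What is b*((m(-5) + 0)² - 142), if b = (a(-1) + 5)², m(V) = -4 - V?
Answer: -23829/4 ≈ -5957.3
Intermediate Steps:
a(H) = 3*(-2 + H)/(-5 + H) (a(H) = 3*((H - 2)/(H - 5)) = 3*((-2 + H)/(-5 + H)) = 3*(-2 + H)/(-5 + H))
b = 169/4 (b = (3*(-2 - 1)/(-5 - 1) + 5)² = (3*(-3)/(-6) + 5)² = (3*(-⅙)*(-3) + 5)² = (3/2 + 5)² = (13/2)² = 169/4 ≈ 42.250)
b*((m(-5) + 0)² - 142) = 169*(((-4 - 1*(-5)) + 0)² - 142)/4 = 169*(((-4 + 5) + 0)² - 142)/4 = 169*((1 + 0)² - 142)/4 = 169*(1² - 142)/4 = 169*(1 - 142)/4 = (169/4)*(-141) = -23829/4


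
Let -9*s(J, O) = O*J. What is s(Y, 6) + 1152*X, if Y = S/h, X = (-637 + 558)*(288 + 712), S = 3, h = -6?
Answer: -273023999/3 ≈ -9.1008e+7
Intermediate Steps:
X = -79000 (X = -79*1000 = -79000)
Y = -½ (Y = 3/(-6) = 3*(-⅙) = -½ ≈ -0.50000)
s(J, O) = -J*O/9 (s(J, O) = -O*J/9 = -J*O/9)
s(Y, 6) + 1152*X = -⅑*(-½)*6 + 1152*(-79000) = ⅓ - 91008000 = -273023999/3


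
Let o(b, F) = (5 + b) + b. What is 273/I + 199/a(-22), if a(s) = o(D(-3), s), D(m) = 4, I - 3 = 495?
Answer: 34217/2158 ≈ 15.856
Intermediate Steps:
I = 498 (I = 3 + 495 = 498)
o(b, F) = 5 + 2*b
a(s) = 13 (a(s) = 5 + 2*4 = 5 + 8 = 13)
273/I + 199/a(-22) = 273/498 + 199/13 = 273*(1/498) + 199*(1/13) = 91/166 + 199/13 = 34217/2158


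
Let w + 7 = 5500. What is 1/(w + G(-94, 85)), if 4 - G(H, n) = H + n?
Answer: 1/5506 ≈ 0.00018162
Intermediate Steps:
G(H, n) = 4 - H - n (G(H, n) = 4 - (H + n) = 4 + (-H - n) = 4 - H - n)
w = 5493 (w = -7 + 5500 = 5493)
1/(w + G(-94, 85)) = 1/(5493 + (4 - 1*(-94) - 1*85)) = 1/(5493 + (4 + 94 - 85)) = 1/(5493 + 13) = 1/5506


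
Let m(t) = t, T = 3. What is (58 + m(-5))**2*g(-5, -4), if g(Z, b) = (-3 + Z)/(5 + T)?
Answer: -2809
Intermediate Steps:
g(Z, b) = -3/8 + Z/8 (g(Z, b) = (-3 + Z)/(5 + 3) = (-3 + Z)/8 = (-3 + Z)*(1/8) = -3/8 + Z/8)
(58 + m(-5))**2*g(-5, -4) = (58 - 5)**2*(-3/8 + (1/8)*(-5)) = 53**2*(-3/8 - 5/8) = 2809*(-1) = -2809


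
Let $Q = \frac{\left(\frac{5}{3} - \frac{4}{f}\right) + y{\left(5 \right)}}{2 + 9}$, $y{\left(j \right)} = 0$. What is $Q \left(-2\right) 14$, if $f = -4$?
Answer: $- \frac{224}{33} \approx -6.7879$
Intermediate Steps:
$Q = \frac{8}{33}$ ($Q = \frac{\left(\frac{5}{3} - \frac{4}{-4}\right) + 0}{2 + 9} = \frac{\left(5 \cdot \frac{1}{3} - -1\right) + 0}{11} = \left(\left(\frac{5}{3} + 1\right) + 0\right) \frac{1}{11} = \left(\frac{8}{3} + 0\right) \frac{1}{11} = \frac{8}{3} \cdot \frac{1}{11} = \frac{8}{33} \approx 0.24242$)
$Q \left(-2\right) 14 = \frac{8}{33} \left(-2\right) 14 = \left(- \frac{16}{33}\right) 14 = - \frac{224}{33}$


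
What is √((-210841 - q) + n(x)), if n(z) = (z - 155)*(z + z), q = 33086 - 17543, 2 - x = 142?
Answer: 6*I*√3994 ≈ 379.19*I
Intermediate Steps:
x = -140 (x = 2 - 1*142 = 2 - 142 = -140)
q = 15543
n(z) = 2*z*(-155 + z) (n(z) = (-155 + z)*(2*z) = 2*z*(-155 + z))
√((-210841 - q) + n(x)) = √((-210841 - 1*15543) + 2*(-140)*(-155 - 140)) = √((-210841 - 15543) + 2*(-140)*(-295)) = √(-226384 + 82600) = √(-143784) = 6*I*√3994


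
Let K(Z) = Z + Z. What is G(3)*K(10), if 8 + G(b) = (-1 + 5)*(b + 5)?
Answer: 480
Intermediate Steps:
K(Z) = 2*Z
G(b) = 12 + 4*b (G(b) = -8 + (-1 + 5)*(b + 5) = -8 + 4*(5 + b) = -8 + (20 + 4*b) = 12 + 4*b)
G(3)*K(10) = (12 + 4*3)*(2*10) = (12 + 12)*20 = 24*20 = 480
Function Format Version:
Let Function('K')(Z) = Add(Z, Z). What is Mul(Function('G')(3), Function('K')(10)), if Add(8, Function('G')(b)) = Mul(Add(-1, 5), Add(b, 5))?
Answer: 480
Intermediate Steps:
Function('K')(Z) = Mul(2, Z)
Function('G')(b) = Add(12, Mul(4, b)) (Function('G')(b) = Add(-8, Mul(Add(-1, 5), Add(b, 5))) = Add(-8, Mul(4, Add(5, b))) = Add(-8, Add(20, Mul(4, b))) = Add(12, Mul(4, b)))
Mul(Function('G')(3), Function('K')(10)) = Mul(Add(12, Mul(4, 3)), Mul(2, 10)) = Mul(Add(12, 12), 20) = Mul(24, 20) = 480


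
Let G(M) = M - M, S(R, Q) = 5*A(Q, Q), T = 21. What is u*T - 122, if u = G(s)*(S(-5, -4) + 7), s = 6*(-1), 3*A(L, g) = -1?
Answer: -122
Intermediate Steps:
A(L, g) = -1/3 (A(L, g) = (1/3)*(-1) = -1/3)
s = -6
S(R, Q) = -5/3 (S(R, Q) = 5*(-1/3) = -5/3)
G(M) = 0
u = 0 (u = 0*(-5/3 + 7) = 0*(16/3) = 0)
u*T - 122 = 0*21 - 122 = 0 - 122 = -122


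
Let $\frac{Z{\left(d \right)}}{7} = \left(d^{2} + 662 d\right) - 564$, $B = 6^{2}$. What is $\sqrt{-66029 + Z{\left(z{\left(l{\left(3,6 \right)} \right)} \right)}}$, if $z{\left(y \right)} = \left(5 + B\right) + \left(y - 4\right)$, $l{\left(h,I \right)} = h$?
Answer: $\sqrt{126583} \approx 355.79$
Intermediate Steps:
$B = 36$
$z{\left(y \right)} = 37 + y$ ($z{\left(y \right)} = \left(5 + 36\right) + \left(y - 4\right) = 41 + \left(y - 4\right) = 41 + \left(-4 + y\right) = 37 + y$)
$Z{\left(d \right)} = -3948 + 7 d^{2} + 4634 d$ ($Z{\left(d \right)} = 7 \left(\left(d^{2} + 662 d\right) - 564\right) = 7 \left(-564 + d^{2} + 662 d\right) = -3948 + 7 d^{2} + 4634 d$)
$\sqrt{-66029 + Z{\left(z{\left(l{\left(3,6 \right)} \right)} \right)}} = \sqrt{-66029 + \left(-3948 + 7 \left(37 + 3\right)^{2} + 4634 \left(37 + 3\right)\right)} = \sqrt{-66029 + \left(-3948 + 7 \cdot 40^{2} + 4634 \cdot 40\right)} = \sqrt{-66029 + \left(-3948 + 7 \cdot 1600 + 185360\right)} = \sqrt{-66029 + \left(-3948 + 11200 + 185360\right)} = \sqrt{-66029 + 192612} = \sqrt{126583}$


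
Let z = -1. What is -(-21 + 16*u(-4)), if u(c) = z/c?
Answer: 17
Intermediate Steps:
u(c) = -1/c
-(-21 + 16*u(-4)) = -(-21 + 16*(-1/(-4))) = -(-21 + 16*(-1*(-¼))) = -(-21 + 16*(¼)) = -(-21 + 4) = -1*(-17) = 17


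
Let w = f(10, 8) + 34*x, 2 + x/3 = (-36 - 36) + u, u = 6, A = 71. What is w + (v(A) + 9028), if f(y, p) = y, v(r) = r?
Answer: 2173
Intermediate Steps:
x = -204 (x = -6 + 3*((-36 - 36) + 6) = -6 + 3*(-72 + 6) = -6 + 3*(-66) = -6 - 198 = -204)
w = -6926 (w = 10 + 34*(-204) = 10 - 6936 = -6926)
w + (v(A) + 9028) = -6926 + (71 + 9028) = -6926 + 9099 = 2173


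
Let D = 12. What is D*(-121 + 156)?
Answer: 420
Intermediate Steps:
D*(-121 + 156) = 12*(-121 + 156) = 12*35 = 420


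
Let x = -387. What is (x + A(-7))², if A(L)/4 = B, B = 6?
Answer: 131769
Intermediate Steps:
A(L) = 24 (A(L) = 4*6 = 24)
(x + A(-7))² = (-387 + 24)² = (-363)² = 131769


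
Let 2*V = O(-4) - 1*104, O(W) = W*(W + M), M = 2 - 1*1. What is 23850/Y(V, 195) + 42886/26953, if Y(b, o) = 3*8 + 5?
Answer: 644072744/781637 ≈ 824.00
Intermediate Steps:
M = 1 (M = 2 - 1 = 1)
O(W) = W*(1 + W) (O(W) = W*(W + 1) = W*(1 + W))
V = -46 (V = (-4*(1 - 4) - 1*104)/2 = (-4*(-3) - 104)/2 = (12 - 104)/2 = (½)*(-92) = -46)
Y(b, o) = 29 (Y(b, o) = 24 + 5 = 29)
23850/Y(V, 195) + 42886/26953 = 23850/29 + 42886/26953 = 644072744/781637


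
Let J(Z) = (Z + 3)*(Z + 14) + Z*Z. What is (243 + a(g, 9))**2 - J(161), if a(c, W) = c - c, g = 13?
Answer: 4428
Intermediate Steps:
a(c, W) = 0
J(Z) = Z**2 + (3 + Z)*(14 + Z) (J(Z) = (3 + Z)*(14 + Z) + Z**2 = Z**2 + (3 + Z)*(14 + Z))
(243 + a(g, 9))**2 - J(161) = (243 + 0)**2 - (42 + 2*161**2 + 17*161) = 243**2 - (42 + 2*25921 + 2737) = 59049 - (42 + 51842 + 2737) = 59049 - 1*54621 = 59049 - 54621 = 4428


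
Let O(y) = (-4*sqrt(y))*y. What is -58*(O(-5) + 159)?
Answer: -9222 - 1160*I*sqrt(5) ≈ -9222.0 - 2593.8*I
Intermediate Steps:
O(y) = -4*y**(3/2)
-58*(O(-5) + 159) = -58*(-(-20)*I*sqrt(5) + 159) = -58*(20*I*sqrt(5) + 159) = -58*(159 + 20*I*sqrt(5)) = -9222 - 1160*I*sqrt(5)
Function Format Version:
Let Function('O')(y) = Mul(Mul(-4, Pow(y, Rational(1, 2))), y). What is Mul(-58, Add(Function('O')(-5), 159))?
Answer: Add(-9222, Mul(-1160, I, Pow(5, Rational(1, 2)))) ≈ Add(-9222.0, Mul(-2593.8, I))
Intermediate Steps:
Function('O')(y) = Mul(-4, Pow(y, Rational(3, 2)))
Mul(-58, Add(Function('O')(-5), 159)) = Mul(-58, Add(Mul(-4, Pow(-5, Rational(3, 2))), 159)) = Mul(-58, Add(Mul(-4, Mul(-5, I, Pow(5, Rational(1, 2)))), 159)) = Mul(-58, Add(Mul(20, I, Pow(5, Rational(1, 2))), 159)) = Mul(-58, Add(159, Mul(20, I, Pow(5, Rational(1, 2))))) = Add(-9222, Mul(-1160, I, Pow(5, Rational(1, 2))))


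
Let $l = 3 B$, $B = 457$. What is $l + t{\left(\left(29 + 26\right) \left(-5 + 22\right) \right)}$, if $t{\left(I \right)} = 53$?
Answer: $1424$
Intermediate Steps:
$l = 1371$ ($l = 3 \cdot 457 = 1371$)
$l + t{\left(\left(29 + 26\right) \left(-5 + 22\right) \right)} = 1371 + 53 = 1424$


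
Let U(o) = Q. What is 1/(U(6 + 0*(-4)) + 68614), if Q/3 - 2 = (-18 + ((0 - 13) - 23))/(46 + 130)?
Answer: 88/6038479 ≈ 1.4573e-5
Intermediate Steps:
Q = 447/88 (Q = 6 + 3*((-18 + ((0 - 13) - 23))/(46 + 130)) = 6 + 3*((-18 + (-13 - 23))/176) = 6 + 3*((-18 - 36)*(1/176)) = 6 + 3*(-54*1/176) = 6 + 3*(-27/88) = 6 - 81/88 = 447/88 ≈ 5.0795)
U(o) = 447/88
1/(U(6 + 0*(-4)) + 68614) = 1/(447/88 + 68614) = 1/(6038479/88) = 88/6038479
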